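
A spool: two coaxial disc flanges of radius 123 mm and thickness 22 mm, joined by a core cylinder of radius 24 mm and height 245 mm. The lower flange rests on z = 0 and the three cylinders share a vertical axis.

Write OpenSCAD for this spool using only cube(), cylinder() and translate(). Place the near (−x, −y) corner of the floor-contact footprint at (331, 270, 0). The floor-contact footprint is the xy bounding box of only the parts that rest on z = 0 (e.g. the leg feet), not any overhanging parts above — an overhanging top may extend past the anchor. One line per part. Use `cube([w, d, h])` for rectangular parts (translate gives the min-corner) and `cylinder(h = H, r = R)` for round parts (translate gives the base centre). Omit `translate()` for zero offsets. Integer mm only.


translate([454, 393, 0]) cylinder(h = 22, r = 123);
translate([454, 393, 22]) cylinder(h = 245, r = 24);
translate([454, 393, 267]) cylinder(h = 22, r = 123);


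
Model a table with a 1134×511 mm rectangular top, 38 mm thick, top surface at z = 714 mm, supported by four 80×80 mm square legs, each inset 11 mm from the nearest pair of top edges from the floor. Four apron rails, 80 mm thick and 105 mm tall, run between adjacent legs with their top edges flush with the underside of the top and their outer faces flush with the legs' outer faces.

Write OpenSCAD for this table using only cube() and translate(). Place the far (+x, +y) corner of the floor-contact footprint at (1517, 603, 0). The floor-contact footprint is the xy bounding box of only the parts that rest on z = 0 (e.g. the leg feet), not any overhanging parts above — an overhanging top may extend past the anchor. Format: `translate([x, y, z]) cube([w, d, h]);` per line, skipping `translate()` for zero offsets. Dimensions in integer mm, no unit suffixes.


translate([394, 103, 676]) cube([1134, 511, 38]);
translate([405, 114, 0]) cube([80, 80, 676]);
translate([1437, 114, 0]) cube([80, 80, 676]);
translate([405, 523, 0]) cube([80, 80, 676]);
translate([1437, 523, 0]) cube([80, 80, 676]);
translate([485, 114, 571]) cube([952, 80, 105]);
translate([485, 523, 571]) cube([952, 80, 105]);
translate([405, 194, 571]) cube([80, 329, 105]);
translate([1437, 194, 571]) cube([80, 329, 105]);


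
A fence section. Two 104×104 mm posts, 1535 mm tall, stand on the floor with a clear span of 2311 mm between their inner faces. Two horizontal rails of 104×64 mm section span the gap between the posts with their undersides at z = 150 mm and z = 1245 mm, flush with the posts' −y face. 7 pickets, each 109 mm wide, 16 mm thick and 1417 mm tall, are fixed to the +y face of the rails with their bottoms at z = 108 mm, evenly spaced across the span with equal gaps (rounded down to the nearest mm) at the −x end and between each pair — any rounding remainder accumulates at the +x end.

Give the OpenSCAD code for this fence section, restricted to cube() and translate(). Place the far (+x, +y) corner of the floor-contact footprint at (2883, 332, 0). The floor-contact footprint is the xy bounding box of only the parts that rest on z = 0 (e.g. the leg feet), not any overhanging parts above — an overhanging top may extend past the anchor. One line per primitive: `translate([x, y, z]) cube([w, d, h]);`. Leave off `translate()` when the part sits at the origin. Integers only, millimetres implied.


translate([364, 228, 0]) cube([104, 104, 1535]);
translate([2779, 228, 0]) cube([104, 104, 1535]);
translate([468, 228, 150]) cube([2311, 104, 64]);
translate([468, 228, 1245]) cube([2311, 104, 64]);
translate([661, 332, 108]) cube([109, 16, 1417]);
translate([963, 332, 108]) cube([109, 16, 1417]);
translate([1265, 332, 108]) cube([109, 16, 1417]);
translate([1567, 332, 108]) cube([109, 16, 1417]);
translate([1869, 332, 108]) cube([109, 16, 1417]);
translate([2171, 332, 108]) cube([109, 16, 1417]);
translate([2473, 332, 108]) cube([109, 16, 1417]);


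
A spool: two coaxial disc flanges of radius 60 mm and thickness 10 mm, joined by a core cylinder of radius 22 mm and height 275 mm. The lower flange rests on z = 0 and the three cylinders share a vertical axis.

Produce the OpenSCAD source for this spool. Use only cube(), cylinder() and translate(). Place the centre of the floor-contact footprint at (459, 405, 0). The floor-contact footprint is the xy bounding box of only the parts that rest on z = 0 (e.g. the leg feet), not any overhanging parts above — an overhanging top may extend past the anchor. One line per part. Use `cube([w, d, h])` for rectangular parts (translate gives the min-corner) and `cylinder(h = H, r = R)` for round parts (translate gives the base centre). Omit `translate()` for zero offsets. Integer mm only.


translate([459, 405, 0]) cylinder(h = 10, r = 60);
translate([459, 405, 10]) cylinder(h = 275, r = 22);
translate([459, 405, 285]) cylinder(h = 10, r = 60);


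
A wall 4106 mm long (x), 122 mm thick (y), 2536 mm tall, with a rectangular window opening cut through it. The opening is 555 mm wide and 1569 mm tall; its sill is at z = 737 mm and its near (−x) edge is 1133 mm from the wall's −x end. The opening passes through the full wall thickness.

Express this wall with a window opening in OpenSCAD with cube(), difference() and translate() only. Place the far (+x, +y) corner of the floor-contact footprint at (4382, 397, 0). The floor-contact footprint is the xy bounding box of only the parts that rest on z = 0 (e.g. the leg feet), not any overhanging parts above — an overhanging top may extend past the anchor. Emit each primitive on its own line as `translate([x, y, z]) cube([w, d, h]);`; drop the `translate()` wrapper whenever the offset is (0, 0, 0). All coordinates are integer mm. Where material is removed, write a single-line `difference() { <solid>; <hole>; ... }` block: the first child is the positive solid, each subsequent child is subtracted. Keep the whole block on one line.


difference() { translate([276, 275, 0]) cube([4106, 122, 2536]); translate([1409, 275, 737]) cube([555, 122, 1569]); }


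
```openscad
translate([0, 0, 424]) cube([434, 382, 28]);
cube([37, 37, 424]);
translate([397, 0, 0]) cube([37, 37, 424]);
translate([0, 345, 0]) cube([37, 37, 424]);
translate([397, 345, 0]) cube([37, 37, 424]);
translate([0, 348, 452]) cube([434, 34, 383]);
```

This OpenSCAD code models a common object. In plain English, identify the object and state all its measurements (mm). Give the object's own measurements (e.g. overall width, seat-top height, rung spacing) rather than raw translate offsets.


A chair. The seat is a 434×382×28 mm slab with its top at z = 452 mm, on four 37×37 mm corner legs (flush with the seat edges, standing on z = 0). A flat backrest 34 mm thick, 383 mm tall, spans the full seat width and rises from the seat top along its +y edge, rear face flush with the rear of the seat.


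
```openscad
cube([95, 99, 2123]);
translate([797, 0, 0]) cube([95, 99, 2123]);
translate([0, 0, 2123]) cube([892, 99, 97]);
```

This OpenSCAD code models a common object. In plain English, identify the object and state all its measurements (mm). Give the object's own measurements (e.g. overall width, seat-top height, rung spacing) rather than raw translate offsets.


A door frame. The clear opening is 702 mm wide and 2123 mm high. Two 95 mm wide jambs, 99 mm deep, stand either side of the opening from the floor to the top of the opening. A 97 mm thick head sits across the top of both jambs, spanning the full outside width of the frame.


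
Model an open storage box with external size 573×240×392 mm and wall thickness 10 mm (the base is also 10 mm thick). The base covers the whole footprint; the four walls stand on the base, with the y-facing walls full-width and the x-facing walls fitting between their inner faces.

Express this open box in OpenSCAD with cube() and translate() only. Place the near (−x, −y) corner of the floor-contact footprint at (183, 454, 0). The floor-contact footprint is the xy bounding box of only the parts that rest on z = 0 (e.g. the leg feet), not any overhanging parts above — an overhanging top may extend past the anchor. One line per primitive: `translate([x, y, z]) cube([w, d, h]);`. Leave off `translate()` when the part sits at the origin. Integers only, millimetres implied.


translate([183, 454, 0]) cube([573, 240, 10]);
translate([183, 454, 10]) cube([573, 10, 382]);
translate([183, 684, 10]) cube([573, 10, 382]);
translate([183, 464, 10]) cube([10, 220, 382]);
translate([746, 464, 10]) cube([10, 220, 382]);


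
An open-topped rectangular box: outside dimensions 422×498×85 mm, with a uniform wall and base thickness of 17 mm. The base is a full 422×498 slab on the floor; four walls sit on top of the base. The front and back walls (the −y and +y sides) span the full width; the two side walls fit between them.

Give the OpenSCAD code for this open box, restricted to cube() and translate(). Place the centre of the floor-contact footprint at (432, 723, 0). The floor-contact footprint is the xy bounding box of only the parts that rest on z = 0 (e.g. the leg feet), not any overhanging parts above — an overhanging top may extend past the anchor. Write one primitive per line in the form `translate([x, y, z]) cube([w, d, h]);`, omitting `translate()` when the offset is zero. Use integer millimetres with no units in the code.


translate([221, 474, 0]) cube([422, 498, 17]);
translate([221, 474, 17]) cube([422, 17, 68]);
translate([221, 955, 17]) cube([422, 17, 68]);
translate([221, 491, 17]) cube([17, 464, 68]);
translate([626, 491, 17]) cube([17, 464, 68]);


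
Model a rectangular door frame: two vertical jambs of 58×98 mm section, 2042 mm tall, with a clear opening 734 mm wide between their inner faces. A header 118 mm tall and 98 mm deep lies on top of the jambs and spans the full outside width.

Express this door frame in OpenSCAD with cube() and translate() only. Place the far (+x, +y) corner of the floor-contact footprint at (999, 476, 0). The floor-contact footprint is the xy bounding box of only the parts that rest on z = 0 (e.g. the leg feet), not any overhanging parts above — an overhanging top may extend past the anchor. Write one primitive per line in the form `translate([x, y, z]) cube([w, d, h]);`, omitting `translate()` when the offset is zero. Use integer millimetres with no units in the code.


translate([149, 378, 0]) cube([58, 98, 2042]);
translate([941, 378, 0]) cube([58, 98, 2042]);
translate([149, 378, 2042]) cube([850, 98, 118]);


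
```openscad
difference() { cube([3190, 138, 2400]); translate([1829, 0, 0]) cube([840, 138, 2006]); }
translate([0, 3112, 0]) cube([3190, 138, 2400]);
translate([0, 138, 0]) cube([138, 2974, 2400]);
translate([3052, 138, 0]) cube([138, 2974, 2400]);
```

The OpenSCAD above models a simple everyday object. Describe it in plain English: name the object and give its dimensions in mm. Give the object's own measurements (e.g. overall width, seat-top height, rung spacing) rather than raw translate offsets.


A single room: four walls, each 2400 mm tall and 138 mm thick, enclosing an outside footprint 3190×3250 mm (x × y), no floor or roof. The front and back walls (−y and +y sides) run the full x-width; the side walls fit between their inner faces. A door opening 840 mm wide and 2006 mm tall is cut through the front wall from the floor up, its −x edge 1829 mm from the wall's −x end.


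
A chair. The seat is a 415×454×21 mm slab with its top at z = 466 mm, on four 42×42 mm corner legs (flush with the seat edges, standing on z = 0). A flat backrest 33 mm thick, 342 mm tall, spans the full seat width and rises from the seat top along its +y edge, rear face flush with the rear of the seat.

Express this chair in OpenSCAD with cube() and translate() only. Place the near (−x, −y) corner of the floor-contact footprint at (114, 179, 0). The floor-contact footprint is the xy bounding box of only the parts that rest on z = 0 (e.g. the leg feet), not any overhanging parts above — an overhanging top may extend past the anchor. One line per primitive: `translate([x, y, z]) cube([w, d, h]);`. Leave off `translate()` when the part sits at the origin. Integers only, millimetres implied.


translate([114, 179, 445]) cube([415, 454, 21]);
translate([114, 179, 0]) cube([42, 42, 445]);
translate([487, 179, 0]) cube([42, 42, 445]);
translate([114, 591, 0]) cube([42, 42, 445]);
translate([487, 591, 0]) cube([42, 42, 445]);
translate([114, 600, 466]) cube([415, 33, 342]);


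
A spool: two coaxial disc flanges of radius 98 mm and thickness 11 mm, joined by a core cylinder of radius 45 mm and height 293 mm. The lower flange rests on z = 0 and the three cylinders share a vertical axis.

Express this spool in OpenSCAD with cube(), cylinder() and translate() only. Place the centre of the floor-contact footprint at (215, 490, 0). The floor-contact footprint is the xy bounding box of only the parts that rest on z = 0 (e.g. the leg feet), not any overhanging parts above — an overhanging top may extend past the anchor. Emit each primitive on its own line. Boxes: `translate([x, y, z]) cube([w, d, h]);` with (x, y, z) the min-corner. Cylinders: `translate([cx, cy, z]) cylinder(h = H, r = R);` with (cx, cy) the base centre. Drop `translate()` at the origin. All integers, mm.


translate([215, 490, 0]) cylinder(h = 11, r = 98);
translate([215, 490, 11]) cylinder(h = 293, r = 45);
translate([215, 490, 304]) cylinder(h = 11, r = 98);


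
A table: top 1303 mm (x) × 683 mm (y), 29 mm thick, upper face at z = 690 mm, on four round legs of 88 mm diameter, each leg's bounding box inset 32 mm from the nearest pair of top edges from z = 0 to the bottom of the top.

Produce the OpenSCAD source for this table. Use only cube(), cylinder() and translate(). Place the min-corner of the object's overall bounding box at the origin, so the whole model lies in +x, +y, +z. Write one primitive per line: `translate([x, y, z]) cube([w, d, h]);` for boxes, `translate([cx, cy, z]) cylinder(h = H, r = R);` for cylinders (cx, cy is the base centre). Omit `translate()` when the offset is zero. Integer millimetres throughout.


// leg_h = 690 - 29 = 661
translate([0, 0, 661]) cube([1303, 683, 29]);
translate([76, 76, 0]) cylinder(h = 661, r = 44);
translate([1227, 76, 0]) cylinder(h = 661, r = 44);
translate([76, 607, 0]) cylinder(h = 661, r = 44);
translate([1227, 607, 0]) cylinder(h = 661, r = 44);


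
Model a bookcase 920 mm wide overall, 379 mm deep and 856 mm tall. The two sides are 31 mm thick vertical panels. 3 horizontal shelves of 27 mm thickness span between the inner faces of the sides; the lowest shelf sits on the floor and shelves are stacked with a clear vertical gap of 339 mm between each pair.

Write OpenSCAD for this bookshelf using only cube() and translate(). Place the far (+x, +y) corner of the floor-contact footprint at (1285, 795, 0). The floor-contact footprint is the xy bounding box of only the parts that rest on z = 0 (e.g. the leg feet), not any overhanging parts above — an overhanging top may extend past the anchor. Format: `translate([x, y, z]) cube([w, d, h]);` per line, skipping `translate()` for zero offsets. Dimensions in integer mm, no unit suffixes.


translate([365, 416, 0]) cube([31, 379, 856]);
translate([1254, 416, 0]) cube([31, 379, 856]);
translate([396, 416, 0]) cube([858, 379, 27]);
translate([396, 416, 366]) cube([858, 379, 27]);
translate([396, 416, 732]) cube([858, 379, 27]);


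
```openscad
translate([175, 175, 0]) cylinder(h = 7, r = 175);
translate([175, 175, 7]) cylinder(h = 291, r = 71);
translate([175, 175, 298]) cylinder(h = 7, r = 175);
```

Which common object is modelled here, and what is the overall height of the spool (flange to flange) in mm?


A spool. The overall height is 305 mm.

Three coaxial cylinders, large–small–large — a spool. Two 7 mm flanges and a 291 mm core give 7 + 291 + 7 = 305 mm.


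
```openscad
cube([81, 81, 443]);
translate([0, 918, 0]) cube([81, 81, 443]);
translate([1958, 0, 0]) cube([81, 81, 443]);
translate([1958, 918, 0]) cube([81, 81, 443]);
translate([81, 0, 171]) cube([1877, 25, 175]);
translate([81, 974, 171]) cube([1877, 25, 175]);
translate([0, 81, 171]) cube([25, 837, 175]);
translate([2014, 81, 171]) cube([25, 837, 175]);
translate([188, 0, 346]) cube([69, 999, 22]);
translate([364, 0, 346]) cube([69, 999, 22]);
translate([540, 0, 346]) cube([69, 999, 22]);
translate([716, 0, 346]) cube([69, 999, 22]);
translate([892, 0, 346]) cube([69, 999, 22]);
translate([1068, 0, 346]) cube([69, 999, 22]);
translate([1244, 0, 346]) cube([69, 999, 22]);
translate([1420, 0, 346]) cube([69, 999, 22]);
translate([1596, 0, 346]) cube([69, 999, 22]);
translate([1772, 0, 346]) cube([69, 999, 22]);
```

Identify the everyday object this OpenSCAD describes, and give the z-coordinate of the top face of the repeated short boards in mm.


A bed frame. The slat-top height is 368 mm.

Four posts, four rails, and a row of slats — a bed frame. Slats sit on the rails at z = 171 + 175 = 346; with slat thickness 22, the top is 368 mm.


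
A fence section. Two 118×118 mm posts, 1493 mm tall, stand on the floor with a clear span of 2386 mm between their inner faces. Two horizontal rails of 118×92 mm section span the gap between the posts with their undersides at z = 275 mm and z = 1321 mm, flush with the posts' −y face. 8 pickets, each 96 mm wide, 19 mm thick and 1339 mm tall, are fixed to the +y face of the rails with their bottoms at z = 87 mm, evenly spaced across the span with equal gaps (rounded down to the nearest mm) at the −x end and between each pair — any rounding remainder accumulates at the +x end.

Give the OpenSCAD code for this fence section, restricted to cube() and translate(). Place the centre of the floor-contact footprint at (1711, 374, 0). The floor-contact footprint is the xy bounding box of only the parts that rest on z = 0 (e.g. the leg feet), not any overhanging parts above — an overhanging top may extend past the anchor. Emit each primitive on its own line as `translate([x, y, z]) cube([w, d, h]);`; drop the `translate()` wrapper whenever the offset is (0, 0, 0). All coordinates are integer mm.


translate([400, 315, 0]) cube([118, 118, 1493]);
translate([2904, 315, 0]) cube([118, 118, 1493]);
translate([518, 315, 275]) cube([2386, 118, 92]);
translate([518, 315, 1321]) cube([2386, 118, 92]);
translate([697, 433, 87]) cube([96, 19, 1339]);
translate([972, 433, 87]) cube([96, 19, 1339]);
translate([1247, 433, 87]) cube([96, 19, 1339]);
translate([1522, 433, 87]) cube([96, 19, 1339]);
translate([1797, 433, 87]) cube([96, 19, 1339]);
translate([2072, 433, 87]) cube([96, 19, 1339]);
translate([2347, 433, 87]) cube([96, 19, 1339]);
translate([2622, 433, 87]) cube([96, 19, 1339]);


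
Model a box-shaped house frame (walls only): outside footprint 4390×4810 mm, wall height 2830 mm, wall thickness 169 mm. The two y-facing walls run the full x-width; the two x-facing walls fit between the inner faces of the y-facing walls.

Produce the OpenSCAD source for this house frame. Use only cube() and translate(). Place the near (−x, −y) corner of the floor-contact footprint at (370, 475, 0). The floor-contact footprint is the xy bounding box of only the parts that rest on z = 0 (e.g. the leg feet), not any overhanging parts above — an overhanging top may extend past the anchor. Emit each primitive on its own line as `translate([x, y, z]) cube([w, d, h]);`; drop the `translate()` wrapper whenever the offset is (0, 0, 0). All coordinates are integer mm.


translate([370, 475, 0]) cube([4390, 169, 2830]);
translate([370, 5116, 0]) cube([4390, 169, 2830]);
translate([370, 644, 0]) cube([169, 4472, 2830]);
translate([4591, 644, 0]) cube([169, 4472, 2830]);


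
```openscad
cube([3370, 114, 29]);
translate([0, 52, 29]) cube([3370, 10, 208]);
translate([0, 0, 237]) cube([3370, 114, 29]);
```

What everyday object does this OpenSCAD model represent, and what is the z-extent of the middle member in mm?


An I-beam. The web height is 208 mm.

Two wide flanges with a thin centred web — an I-beam. Overall 266 mm minus two 29 mm flanges gives a web of 266 − 2·29 = 208 mm.


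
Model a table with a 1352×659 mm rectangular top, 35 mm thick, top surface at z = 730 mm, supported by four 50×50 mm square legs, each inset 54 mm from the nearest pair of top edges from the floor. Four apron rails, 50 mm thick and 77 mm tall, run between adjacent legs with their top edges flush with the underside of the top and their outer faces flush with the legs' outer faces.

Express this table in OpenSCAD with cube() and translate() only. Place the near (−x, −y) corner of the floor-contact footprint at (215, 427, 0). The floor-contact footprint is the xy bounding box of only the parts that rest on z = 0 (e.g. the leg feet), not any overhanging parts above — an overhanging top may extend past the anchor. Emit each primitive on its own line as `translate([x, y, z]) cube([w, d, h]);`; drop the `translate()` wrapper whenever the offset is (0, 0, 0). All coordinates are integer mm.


translate([161, 373, 695]) cube([1352, 659, 35]);
translate([215, 427, 0]) cube([50, 50, 695]);
translate([1409, 427, 0]) cube([50, 50, 695]);
translate([215, 928, 0]) cube([50, 50, 695]);
translate([1409, 928, 0]) cube([50, 50, 695]);
translate([265, 427, 618]) cube([1144, 50, 77]);
translate([265, 928, 618]) cube([1144, 50, 77]);
translate([215, 477, 618]) cube([50, 451, 77]);
translate([1409, 477, 618]) cube([50, 451, 77]);


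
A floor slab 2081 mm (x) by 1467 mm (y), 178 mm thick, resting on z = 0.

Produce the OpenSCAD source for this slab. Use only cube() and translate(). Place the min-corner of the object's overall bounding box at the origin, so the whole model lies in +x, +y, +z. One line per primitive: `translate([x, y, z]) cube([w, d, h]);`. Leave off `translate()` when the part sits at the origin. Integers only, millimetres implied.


cube([2081, 1467, 178]);


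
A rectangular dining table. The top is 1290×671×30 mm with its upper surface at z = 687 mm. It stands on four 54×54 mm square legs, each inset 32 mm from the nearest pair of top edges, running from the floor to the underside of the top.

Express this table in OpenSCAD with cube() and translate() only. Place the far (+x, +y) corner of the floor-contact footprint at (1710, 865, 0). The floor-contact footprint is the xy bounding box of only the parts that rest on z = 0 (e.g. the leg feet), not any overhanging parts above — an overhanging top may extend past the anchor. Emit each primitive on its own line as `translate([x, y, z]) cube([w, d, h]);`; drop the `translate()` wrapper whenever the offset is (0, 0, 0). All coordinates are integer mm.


translate([452, 226, 657]) cube([1290, 671, 30]);
translate([484, 258, 0]) cube([54, 54, 657]);
translate([1656, 258, 0]) cube([54, 54, 657]);
translate([484, 811, 0]) cube([54, 54, 657]);
translate([1656, 811, 0]) cube([54, 54, 657]);


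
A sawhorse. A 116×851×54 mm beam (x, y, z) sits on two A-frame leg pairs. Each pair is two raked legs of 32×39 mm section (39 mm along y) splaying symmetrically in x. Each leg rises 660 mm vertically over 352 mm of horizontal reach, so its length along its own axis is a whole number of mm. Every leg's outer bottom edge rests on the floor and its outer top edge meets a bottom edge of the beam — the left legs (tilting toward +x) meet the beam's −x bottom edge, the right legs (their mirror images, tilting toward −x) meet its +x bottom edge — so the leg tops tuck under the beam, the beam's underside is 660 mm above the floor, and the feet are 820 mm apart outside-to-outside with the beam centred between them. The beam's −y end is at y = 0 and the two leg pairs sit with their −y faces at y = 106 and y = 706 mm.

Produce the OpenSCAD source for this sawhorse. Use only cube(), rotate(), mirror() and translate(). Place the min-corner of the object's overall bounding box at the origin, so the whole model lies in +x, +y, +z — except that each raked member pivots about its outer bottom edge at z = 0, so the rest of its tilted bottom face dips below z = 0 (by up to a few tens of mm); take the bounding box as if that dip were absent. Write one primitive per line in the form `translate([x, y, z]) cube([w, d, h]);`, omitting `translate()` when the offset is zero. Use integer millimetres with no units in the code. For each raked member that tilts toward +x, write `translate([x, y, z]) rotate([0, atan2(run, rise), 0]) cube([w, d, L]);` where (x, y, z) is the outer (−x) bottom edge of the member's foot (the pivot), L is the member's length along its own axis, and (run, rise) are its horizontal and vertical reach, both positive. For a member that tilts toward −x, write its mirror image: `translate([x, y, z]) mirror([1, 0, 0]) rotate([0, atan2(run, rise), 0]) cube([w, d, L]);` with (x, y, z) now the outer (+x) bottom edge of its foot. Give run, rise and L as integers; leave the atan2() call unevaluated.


translate([352, 0, 660]) cube([116, 851, 54]);
translate([0, 106, 0]) rotate([0, atan2(352, 660), 0]) cube([32, 39, 748]);
translate([820, 106, 0]) mirror([1, 0, 0]) rotate([0, atan2(352, 660), 0]) cube([32, 39, 748]);
translate([0, 706, 0]) rotate([0, atan2(352, 660), 0]) cube([32, 39, 748]);
translate([820, 706, 0]) mirror([1, 0, 0]) rotate([0, atan2(352, 660), 0]) cube([32, 39, 748]);


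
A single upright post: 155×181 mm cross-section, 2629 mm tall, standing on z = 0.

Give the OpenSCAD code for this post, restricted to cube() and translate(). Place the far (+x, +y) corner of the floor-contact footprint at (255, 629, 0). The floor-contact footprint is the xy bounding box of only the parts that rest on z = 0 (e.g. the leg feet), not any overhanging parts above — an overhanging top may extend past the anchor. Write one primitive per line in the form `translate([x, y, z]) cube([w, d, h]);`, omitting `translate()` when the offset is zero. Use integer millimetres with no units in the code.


translate([100, 448, 0]) cube([155, 181, 2629]);


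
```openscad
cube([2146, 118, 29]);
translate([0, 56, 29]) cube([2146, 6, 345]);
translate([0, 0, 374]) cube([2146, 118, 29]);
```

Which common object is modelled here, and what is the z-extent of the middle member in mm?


An I-beam. The web height is 345 mm.

Two wide flanges with a thin centred web — an I-beam. Overall 403 mm minus two 29 mm flanges gives a web of 403 − 2·29 = 345 mm.


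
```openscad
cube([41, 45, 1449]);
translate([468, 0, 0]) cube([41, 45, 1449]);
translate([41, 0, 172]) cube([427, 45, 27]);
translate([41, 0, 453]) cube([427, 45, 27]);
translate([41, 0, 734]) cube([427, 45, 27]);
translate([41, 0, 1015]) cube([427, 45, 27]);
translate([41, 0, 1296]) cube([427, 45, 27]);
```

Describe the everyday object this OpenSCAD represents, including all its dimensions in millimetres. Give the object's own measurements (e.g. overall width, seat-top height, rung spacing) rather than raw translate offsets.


A straight ladder. Two 41×45 mm vertical rails, 1449 mm tall, stand 509 mm apart (outside-to-outside) with their front faces coplanar on the −y side. 5 rungs, each 45 mm deep and 27 mm tall, span between the inner faces of the rails, front faces flush with the rails. The lowest rung's underside is at z = 172 mm and rungs are spaced 281 mm apart (underside to underside).


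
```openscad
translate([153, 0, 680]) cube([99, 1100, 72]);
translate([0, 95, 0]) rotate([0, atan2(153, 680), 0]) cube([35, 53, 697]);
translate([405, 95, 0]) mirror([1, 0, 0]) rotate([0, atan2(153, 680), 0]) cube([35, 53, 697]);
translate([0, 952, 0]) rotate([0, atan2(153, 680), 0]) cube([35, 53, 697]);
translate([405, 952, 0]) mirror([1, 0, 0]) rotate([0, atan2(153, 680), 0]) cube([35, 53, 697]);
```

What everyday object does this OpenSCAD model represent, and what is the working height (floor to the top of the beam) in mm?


A sawhorse. The overall height is 752 mm.

A beam across two mirrored pairs of raked legs — a sawhorse. The beam's underside is at z = 680 (matching the legs' vertical rise in atan2(153, 680)) and the beam is 72 mm tall, so its top is at 680 + 72 = 752 mm. The raked legs top out at the beam's underside, so that is the highest point.


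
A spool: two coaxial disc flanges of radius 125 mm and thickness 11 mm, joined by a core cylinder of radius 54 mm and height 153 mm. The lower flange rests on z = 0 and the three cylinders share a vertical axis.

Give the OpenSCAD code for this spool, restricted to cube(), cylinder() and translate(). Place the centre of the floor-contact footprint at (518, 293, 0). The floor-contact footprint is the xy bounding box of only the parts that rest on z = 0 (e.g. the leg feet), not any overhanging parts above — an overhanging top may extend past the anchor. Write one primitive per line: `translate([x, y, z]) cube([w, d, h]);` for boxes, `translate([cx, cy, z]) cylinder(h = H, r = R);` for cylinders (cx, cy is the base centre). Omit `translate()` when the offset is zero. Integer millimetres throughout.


translate([518, 293, 0]) cylinder(h = 11, r = 125);
translate([518, 293, 11]) cylinder(h = 153, r = 54);
translate([518, 293, 164]) cylinder(h = 11, r = 125);


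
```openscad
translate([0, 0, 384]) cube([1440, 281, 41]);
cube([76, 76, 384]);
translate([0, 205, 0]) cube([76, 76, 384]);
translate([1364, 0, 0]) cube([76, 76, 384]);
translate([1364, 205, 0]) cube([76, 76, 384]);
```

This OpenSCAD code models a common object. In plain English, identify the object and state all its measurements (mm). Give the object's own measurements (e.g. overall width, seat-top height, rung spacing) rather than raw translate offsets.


A bench: a 1440×281 mm seat slab, 41 mm thick, top at z = 425 mm, on four 76×76 mm square legs flush with the seat corners and standing on z = 0.


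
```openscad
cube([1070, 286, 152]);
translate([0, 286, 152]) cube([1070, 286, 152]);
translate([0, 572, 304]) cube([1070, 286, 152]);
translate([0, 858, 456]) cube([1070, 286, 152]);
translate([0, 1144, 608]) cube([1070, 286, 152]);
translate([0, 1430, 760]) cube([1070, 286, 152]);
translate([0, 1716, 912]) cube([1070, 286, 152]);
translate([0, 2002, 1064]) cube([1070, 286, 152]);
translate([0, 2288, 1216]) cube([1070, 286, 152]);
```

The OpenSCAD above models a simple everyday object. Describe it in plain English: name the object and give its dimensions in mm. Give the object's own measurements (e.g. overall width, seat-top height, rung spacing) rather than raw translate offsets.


A straight staircase of 9 solid steps. Each step is 1070 mm wide (x), 286 mm deep (y, the going) and 152 mm tall (the rise). The first step rests on the floor; each subsequent step sits one going further in +y and one rise higher in +z, directly behind and above the previous step with no overlap.


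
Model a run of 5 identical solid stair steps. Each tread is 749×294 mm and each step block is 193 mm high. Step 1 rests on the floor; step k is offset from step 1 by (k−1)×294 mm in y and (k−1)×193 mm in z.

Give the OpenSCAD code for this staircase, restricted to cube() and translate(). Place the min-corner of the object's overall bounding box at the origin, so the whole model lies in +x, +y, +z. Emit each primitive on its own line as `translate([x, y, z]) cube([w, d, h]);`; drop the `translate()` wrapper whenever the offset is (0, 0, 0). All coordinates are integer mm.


cube([749, 294, 193]);
translate([0, 294, 193]) cube([749, 294, 193]);
translate([0, 588, 386]) cube([749, 294, 193]);
translate([0, 882, 579]) cube([749, 294, 193]);
translate([0, 1176, 772]) cube([749, 294, 193]);


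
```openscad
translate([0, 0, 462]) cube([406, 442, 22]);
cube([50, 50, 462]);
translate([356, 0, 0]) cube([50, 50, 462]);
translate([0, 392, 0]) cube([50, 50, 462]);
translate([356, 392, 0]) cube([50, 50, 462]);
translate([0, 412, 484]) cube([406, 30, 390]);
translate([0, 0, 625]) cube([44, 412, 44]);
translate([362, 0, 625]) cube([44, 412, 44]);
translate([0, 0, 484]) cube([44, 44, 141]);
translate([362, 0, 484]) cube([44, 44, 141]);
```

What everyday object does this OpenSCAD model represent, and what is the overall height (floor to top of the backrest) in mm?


A chair. The overall height is 874 mm.

A slab on four corner posts with a tall panel at the back — a chair. The seat slab sits at z = 462 with thickness 22, and the 390 mm backrest starts at the seat top, so the overall height is 462 + 22 + 390 = 874 mm.


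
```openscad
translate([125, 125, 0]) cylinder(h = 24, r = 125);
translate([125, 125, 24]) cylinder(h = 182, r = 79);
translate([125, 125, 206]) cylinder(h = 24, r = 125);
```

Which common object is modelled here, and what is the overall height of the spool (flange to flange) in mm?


A spool. The overall height is 230 mm.

Three coaxial cylinders, large–small–large — a spool. Two 24 mm flanges and a 182 mm core give 24 + 182 + 24 = 230 mm.


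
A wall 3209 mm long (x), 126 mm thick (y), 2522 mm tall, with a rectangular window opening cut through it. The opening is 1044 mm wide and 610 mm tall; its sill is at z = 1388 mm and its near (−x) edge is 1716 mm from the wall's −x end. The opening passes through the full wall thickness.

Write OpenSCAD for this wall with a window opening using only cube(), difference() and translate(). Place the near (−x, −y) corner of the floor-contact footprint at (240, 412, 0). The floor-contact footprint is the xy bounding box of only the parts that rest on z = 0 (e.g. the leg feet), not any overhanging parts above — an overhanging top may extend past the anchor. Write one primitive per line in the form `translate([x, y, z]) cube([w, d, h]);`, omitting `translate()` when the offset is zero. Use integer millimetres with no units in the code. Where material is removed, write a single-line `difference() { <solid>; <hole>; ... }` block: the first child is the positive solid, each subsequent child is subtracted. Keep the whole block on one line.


difference() { translate([240, 412, 0]) cube([3209, 126, 2522]); translate([1956, 412, 1388]) cube([1044, 126, 610]); }


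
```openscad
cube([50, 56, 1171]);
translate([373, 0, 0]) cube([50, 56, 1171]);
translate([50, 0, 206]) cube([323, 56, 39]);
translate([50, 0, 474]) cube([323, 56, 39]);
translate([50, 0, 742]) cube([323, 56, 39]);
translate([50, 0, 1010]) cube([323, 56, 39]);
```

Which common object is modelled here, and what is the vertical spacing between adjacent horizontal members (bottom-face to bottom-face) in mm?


A ladder. The rung spacing is 268 mm.

Two tall 50×56 posts with 4 short bars between them — a ladder. Adjacent rungs sit at z = 206 and z = 474, so the spacing is 474 − 206 = 268 mm.


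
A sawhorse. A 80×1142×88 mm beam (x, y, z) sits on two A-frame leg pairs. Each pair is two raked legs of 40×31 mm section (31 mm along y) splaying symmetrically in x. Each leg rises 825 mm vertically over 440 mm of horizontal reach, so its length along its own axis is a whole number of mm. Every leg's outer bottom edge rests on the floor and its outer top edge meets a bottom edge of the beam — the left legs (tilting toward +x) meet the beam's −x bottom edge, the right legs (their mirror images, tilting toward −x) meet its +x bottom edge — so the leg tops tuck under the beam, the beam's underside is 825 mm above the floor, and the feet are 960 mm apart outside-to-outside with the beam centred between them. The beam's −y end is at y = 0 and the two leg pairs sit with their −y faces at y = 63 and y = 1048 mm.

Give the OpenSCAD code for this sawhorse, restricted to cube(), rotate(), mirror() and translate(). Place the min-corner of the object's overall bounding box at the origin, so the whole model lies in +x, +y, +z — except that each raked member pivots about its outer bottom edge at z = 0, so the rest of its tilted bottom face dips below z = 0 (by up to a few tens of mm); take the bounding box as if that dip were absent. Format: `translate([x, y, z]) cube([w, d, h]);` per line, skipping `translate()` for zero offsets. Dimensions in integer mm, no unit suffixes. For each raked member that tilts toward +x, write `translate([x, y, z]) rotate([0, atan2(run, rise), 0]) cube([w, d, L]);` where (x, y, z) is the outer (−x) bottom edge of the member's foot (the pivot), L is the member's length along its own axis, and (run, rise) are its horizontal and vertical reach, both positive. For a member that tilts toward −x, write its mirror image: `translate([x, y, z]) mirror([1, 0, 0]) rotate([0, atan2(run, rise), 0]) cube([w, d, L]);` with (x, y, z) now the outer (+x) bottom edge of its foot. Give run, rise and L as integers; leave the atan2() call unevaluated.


translate([440, 0, 825]) cube([80, 1142, 88]);
translate([0, 63, 0]) rotate([0, atan2(440, 825), 0]) cube([40, 31, 935]);
translate([960, 63, 0]) mirror([1, 0, 0]) rotate([0, atan2(440, 825), 0]) cube([40, 31, 935]);
translate([0, 1048, 0]) rotate([0, atan2(440, 825), 0]) cube([40, 31, 935]);
translate([960, 1048, 0]) mirror([1, 0, 0]) rotate([0, atan2(440, 825), 0]) cube([40, 31, 935]);


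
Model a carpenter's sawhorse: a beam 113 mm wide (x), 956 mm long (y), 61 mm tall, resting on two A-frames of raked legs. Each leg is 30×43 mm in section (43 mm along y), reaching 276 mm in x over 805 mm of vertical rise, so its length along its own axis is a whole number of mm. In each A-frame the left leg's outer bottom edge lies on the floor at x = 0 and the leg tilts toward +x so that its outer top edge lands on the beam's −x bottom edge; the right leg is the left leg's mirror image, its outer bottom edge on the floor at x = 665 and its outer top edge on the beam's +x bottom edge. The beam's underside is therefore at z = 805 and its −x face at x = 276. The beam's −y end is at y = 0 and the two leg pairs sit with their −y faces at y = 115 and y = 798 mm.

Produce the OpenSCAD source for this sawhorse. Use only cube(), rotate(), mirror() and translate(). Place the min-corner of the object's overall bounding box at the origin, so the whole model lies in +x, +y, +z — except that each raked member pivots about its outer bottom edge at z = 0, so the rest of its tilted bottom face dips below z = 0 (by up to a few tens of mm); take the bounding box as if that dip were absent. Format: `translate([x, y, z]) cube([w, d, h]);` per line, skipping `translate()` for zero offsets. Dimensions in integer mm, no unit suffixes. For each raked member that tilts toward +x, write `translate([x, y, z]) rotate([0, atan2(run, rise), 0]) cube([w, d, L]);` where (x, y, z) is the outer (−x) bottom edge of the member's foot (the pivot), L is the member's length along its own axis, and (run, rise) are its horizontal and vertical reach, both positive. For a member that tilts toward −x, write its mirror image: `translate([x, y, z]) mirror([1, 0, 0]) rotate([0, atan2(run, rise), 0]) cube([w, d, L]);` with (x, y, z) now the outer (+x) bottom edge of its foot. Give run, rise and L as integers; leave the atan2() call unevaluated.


// leg length = √(276² + 805²) = 851
// right-leg outer foot x = 2·276 + 113 = 665
// beam min-corner = (276, 0, 805)
translate([276, 0, 805]) cube([113, 956, 61]);
translate([0, 115, 0]) rotate([0, atan2(276, 805), 0]) cube([30, 43, 851]);
translate([665, 115, 0]) mirror([1, 0, 0]) rotate([0, atan2(276, 805), 0]) cube([30, 43, 851]);
translate([0, 798, 0]) rotate([0, atan2(276, 805), 0]) cube([30, 43, 851]);
translate([665, 798, 0]) mirror([1, 0, 0]) rotate([0, atan2(276, 805), 0]) cube([30, 43, 851]);


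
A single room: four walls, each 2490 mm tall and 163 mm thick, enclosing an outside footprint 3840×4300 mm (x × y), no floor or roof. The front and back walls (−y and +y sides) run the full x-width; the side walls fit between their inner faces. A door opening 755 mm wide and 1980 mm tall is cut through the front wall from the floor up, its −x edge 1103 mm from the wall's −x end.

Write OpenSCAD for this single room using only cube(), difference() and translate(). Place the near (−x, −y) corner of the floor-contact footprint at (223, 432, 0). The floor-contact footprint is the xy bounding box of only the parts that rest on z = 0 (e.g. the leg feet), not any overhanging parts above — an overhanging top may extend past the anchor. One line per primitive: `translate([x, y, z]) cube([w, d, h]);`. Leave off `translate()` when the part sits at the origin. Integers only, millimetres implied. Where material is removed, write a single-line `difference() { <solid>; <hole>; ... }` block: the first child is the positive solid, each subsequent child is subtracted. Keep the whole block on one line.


difference() { translate([223, 432, 0]) cube([3840, 163, 2490]); translate([1326, 432, 0]) cube([755, 163, 1980]); }
translate([223, 4569, 0]) cube([3840, 163, 2490]);
translate([223, 595, 0]) cube([163, 3974, 2490]);
translate([3900, 595, 0]) cube([163, 3974, 2490]);
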